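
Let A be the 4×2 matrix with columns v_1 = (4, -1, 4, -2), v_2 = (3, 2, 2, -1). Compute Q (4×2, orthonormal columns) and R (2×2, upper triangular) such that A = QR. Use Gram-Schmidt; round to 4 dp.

Q = [[0.6576, 0.3125], [-0.1644, 0.9475], [0.6576, -0.0605], [-0.3288, 0.0302]], R = [[6.0828, 3.2880], [0.0000, 2.6813]]

v_1 = (4, -1, 4, -2); ‖v_1‖ = 6.0828, so q_1 = (0.6576, -0.1644, 0.6576, -0.3288).
q_1·v_2 = 0.6576·3 + (-0.1644)·2 + 0.6576·2 + (-0.3288)·(-1) = 3.2880.
u_2 = v_2 − 3.2880·q_1 = (0.8378, 2.5405, -0.1622, 0.0811).
‖u_2‖ = 2.6813, so q_2 = (0.3125, 0.9475, -0.0605, 0.0302).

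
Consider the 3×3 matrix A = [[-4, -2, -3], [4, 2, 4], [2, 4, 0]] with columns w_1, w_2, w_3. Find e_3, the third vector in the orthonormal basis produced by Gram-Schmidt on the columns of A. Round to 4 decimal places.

w_1 = (-4, 4, 2); ‖w_1‖ = 6.0000, so e_1 = (-0.6667, 0.6667, 0.3333).
e_1·w_2 = (-0.6667)·(-2) + 0.6667·2 + 0.3333·4 = 4.0000.
u_2 = w_2 − 4.0000·e_1 = (0.6667, -0.6667, 2.6667).
‖u_2‖ = 2.8284, so e_2 = (0.2357, -0.2357, 0.9428).
e_1·w_3 = (-0.6667)·(-3) + 0.6667·4 + 0.3333·0 = 4.6667; e_2·w_3 = 0.2357·(-3) + (-0.2357)·4 + 0.9428·0 = -1.6499.
u_3 = w_3 − 4.6667·e_1 + 1.6499·e_2 = (0.5000, 0.5000, 0.0000).
‖u_3‖ = 0.7071, so e_3 = (0.7071, 0.7071, 0.0000).

e_3 = (0.7071, 0.7071, 0.0000)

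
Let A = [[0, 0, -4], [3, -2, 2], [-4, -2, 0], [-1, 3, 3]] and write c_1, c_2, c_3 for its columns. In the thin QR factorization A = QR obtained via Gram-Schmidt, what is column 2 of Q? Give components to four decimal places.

c_1 = (0, 3, -4, -1); ‖c_1‖ = 5.0990, so q_1 = (0.0000, 0.5883, -0.7845, -0.1961).
q_1·c_2 = 0.0000·0 + 0.5883·(-2) + (-0.7845)·(-2) + (-0.1961)·3 = -0.1961.
u_2 = c_2 + 0.1961·q_1 = (0.0000, -1.8846, -2.1538, 2.9615).
‖u_2‖ = 4.1184, so q_2 = (0.0000, -0.4576, -0.5230, 0.7191).

q_2 = (0.0000, -0.4576, -0.5230, 0.7191)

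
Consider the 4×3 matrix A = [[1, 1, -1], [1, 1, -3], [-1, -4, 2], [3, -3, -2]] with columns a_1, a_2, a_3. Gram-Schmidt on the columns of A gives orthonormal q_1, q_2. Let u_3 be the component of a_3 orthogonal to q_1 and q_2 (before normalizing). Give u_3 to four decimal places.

a_1 = (1, 1, -1, 3); ‖a_1‖ = 3.4641, so q_1 = (0.2887, 0.2887, -0.2887, 0.8660).
q_1·a_2 = 0.2887·1 + 0.2887·1 + (-0.2887)·(-4) + 0.8660·(-3) = -0.8660.
u_2 = a_2 + 0.8660·q_1 = (1.2500, 1.2500, -4.2500, -2.2500).
‖u_2‖ = 5.1235, so q_2 = (0.2440, 0.2440, -0.8295, -0.4392).
q_1·a_3 = 0.2887·(-1) + 0.2887·(-3) + (-0.2887)·2 + 0.8660·(-2) = -3.4641; q_2·a_3 = 0.2440·(-1) + 0.2440·(-3) + (-0.8295)·2 + (-0.4392)·(-2) = -1.7566.
u_3 = a_3 + 3.4641·q_1 + 1.7566·q_2 = (0.4286, -1.5714, -0.4571, 0.2286).

u_3 = (0.4286, -1.5714, -0.4571, 0.2286)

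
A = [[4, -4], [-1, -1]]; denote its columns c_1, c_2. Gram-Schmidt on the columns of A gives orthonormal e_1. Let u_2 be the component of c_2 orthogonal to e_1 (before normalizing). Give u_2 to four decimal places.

c_1 = (4, -1); ‖c_1‖ = 4.1231, so e_1 = (0.9701, -0.2425).
e_1·c_2 = 0.9701·(-4) + (-0.2425)·(-1) = -3.6380.
u_2 = c_2 + 3.6380·e_1 = (-0.4706, -1.8824).

u_2 = (-0.4706, -1.8824)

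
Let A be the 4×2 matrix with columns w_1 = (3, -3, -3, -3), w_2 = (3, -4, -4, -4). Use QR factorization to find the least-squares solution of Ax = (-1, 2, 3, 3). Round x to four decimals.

e_1 = w_1/‖w_1‖ = (3, -3, -3, -3)/6.0000 = (0.5000, -0.5000, -0.5000, -0.5000).
r_{12} = e_1·w_2 = 7.5000.
u_2 = w_2 − 7.5000·e_1 = (-0.7500, -0.2500, -0.2500, -0.2500).
‖u_2‖ = 0.8660, so e_2 = (-0.8660, -0.2887, -0.2887, -0.2887).
Qᵀb = (-4.5000, -1.4434).
Back-substitute: x_2 = -1.4434/0.8660 = -1.6667.
x_1 = (-4.5000 − 7.5000·(-1.6667))/6.0000 = 1.3333.

x = (1.3333, -1.6667)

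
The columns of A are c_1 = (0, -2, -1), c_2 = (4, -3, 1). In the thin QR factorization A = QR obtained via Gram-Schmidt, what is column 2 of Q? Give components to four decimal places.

e_2 = (0.8729, -0.2182, 0.4364)

c_1 = (0, -2, -1); ‖c_1‖ = 2.2361, so e_1 = (0.0000, -0.8944, -0.4472).
e_1·c_2 = 0.0000·4 + (-0.8944)·(-3) + (-0.4472)·1 = 2.2361.
u_2 = c_2 − 2.2361·e_1 = (4.0000, -1.0000, 2.0000).
‖u_2‖ = 4.5826, so e_2 = (0.8729, -0.2182, 0.4364).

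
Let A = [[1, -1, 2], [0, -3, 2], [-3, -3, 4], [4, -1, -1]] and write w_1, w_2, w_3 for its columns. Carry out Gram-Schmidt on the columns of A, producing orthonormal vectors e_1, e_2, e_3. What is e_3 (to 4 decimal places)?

e_3 = (0.9143, -0.3615, 0.1063, -0.1488)

e_1 = w_1/‖w_1‖ = (1, 0, -3, 4)/5.0990 = (0.1961, 0.0000, -0.5883, 0.7845).
r_{12} = e_1·w_2 = 0.7845.
u_2 = w_2 − 0.7845·e_1 = (-1.1538, -3.0000, -2.5385, -1.6154).
‖u_2‖ = 4.4028, so e_2 = (-0.2621, -0.6814, -0.5766, -0.3669).
r_{13} = e_1·w_3 = -2.7456; r_{23} = e_2·w_3 = -3.8262.
u_3 = w_3 + 2.7456·e_1 + 3.8262·e_2 = (1.5357, -0.6071, 0.1786, -0.2500).
‖u_3‖ = 1.6797, so e_3 = (0.9143, -0.3615, 0.1063, -0.1488).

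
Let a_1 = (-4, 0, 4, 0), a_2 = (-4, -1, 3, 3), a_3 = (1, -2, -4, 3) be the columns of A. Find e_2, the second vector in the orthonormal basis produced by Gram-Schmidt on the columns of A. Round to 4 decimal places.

a_1 = (-4, 0, 4, 0); ‖a_1‖ = 5.6569, so e_1 = (-0.7071, 0.0000, 0.7071, 0.0000).
e_1·a_2 = (-0.7071)·(-4) + 0.0000·(-1) + 0.7071·3 + 0.0000·3 = 4.9497.
u_2 = a_2 − 4.9497·e_1 = (-0.5000, -1.0000, -0.5000, 3.0000).
‖u_2‖ = 3.2404, so e_2 = (-0.1543, -0.3086, -0.1543, 0.9258).

e_2 = (-0.1543, -0.3086, -0.1543, 0.9258)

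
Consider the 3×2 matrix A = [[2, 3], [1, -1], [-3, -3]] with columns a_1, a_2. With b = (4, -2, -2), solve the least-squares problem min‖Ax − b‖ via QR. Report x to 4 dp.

x = (-0.7429, 1.6000)

a_1 = (2, 1, -3); ‖a_1‖ = 3.7417, so e_1 = (0.5345, 0.2673, -0.8018).
e_1·a_2 = 0.5345·3 + 0.2673·(-1) + (-0.8018)·(-3) = 3.7417.
u_2 = a_2 − 3.7417·e_1 = (1.0000, -2.0000, 0.0000).
‖u_2‖ = 2.2361, so e_2 = (0.4472, -0.8944, 0.0000).
Qᵀb = (3.2071, 3.5777).
Back-substitute: x_2 = 3.5777/2.2361 = 1.6000.
x_1 = (3.2071 − 3.7417·1.6000)/3.7417 = -0.7429.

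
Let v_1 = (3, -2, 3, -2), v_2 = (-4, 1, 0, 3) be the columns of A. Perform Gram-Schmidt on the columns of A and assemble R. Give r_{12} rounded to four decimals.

r_{12} = -3.9223

e_1 = v_1/‖v_1‖ = (3, -2, 3, -2)/5.0990 = (0.5883, -0.3922, 0.5883, -0.3922).
r_{12} = e_1·v_2 = -3.9223.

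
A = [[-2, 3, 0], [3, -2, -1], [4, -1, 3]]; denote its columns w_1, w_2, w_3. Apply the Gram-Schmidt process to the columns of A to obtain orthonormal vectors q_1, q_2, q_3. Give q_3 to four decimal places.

w_1 = (-2, 3, 4); ‖w_1‖ = 5.3852, so q_1 = (-0.3714, 0.5571, 0.7428).
q_1·w_2 = (-0.3714)·3 + 0.5571·(-2) + 0.7428·(-1) = -2.9711.
u_2 = w_2 + 2.9711·q_1 = (1.8966, -0.3448, 1.2069).
‖u_2‖ = 2.2743, so q_2 = (0.8339, -0.1516, 0.5307).
q_1·w_3 = (-0.3714)·0 + 0.5571·(-1) + 0.7428·3 = 1.6713; q_2·w_3 = 0.8339·0 + (-0.1516)·(-1) + 0.5307·3 = 1.7436.
u_3 = w_3 − 1.6713·q_1 − 1.7436·q_2 = (-0.8333, -1.6667, 0.8333).
‖u_3‖ = 2.0412, so q_3 = (-0.4082, -0.8165, 0.4082).

q_3 = (-0.4082, -0.8165, 0.4082)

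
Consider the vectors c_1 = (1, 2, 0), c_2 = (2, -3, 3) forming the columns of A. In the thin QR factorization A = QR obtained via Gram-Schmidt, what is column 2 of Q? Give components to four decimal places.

c_1 = (1, 2, 0); ‖c_1‖ = 2.2361, so e_1 = (0.4472, 0.8944, 0.0000).
e_1·c_2 = 0.4472·2 + 0.8944·(-3) + 0.0000·3 = -1.7889.
u_2 = c_2 + 1.7889·e_1 = (2.8000, -1.4000, 3.0000).
‖u_2‖ = 4.3359, so e_2 = (0.6458, -0.3229, 0.6919).

e_2 = (0.6458, -0.3229, 0.6919)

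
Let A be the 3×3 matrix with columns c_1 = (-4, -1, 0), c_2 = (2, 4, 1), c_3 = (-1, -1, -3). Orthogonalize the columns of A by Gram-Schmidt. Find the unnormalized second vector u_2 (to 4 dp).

u_2 = (-0.8235, 3.2941, 1.0000)

q_1 = c_1/‖c_1‖ = (-4, -1, 0)/4.1231 = (-0.9701, -0.2425, 0.0000).
r_{12} = q_1·c_2 = -2.9104.
u_2 = c_2 + 2.9104·q_1 = (-0.8235, 3.2941, 1.0000).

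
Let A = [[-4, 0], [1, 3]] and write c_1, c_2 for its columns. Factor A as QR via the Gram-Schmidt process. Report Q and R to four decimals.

q_1 = c_1/‖c_1‖ = (-4, 1)/4.1231 = (-0.9701, 0.2425).
r_{12} = q_1·c_2 = 0.7276.
u_2 = c_2 − 0.7276·q_1 = (0.7059, 2.8235).
‖u_2‖ = 2.9104, so q_2 = (0.2425, 0.9701).

Q = [[-0.9701, 0.2425], [0.2425, 0.9701]], R = [[4.1231, 0.7276], [0.0000, 2.9104]]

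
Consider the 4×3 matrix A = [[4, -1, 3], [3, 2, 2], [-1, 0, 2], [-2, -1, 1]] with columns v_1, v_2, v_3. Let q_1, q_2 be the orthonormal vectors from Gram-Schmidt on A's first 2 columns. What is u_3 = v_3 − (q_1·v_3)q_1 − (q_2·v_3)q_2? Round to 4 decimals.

v_1 = (4, 3, -1, -2); ‖v_1‖ = 5.4772, so q_1 = (0.7303, 0.5477, -0.1826, -0.3651).
q_1·v_2 = 0.7303·(-1) + 0.5477·2 + (-0.1826)·0 + (-0.3651)·(-1) = 0.7303.
u_2 = v_2 − 0.7303·q_1 = (-1.5333, 1.6000, 0.1333, -0.7333).
‖u_2‖ = 2.3381, so q_2 = (-0.6558, 0.6843, 0.0570, -0.3136).
q_1·v_3 = 0.7303·3 + 0.5477·2 + (-0.1826)·2 + (-0.3651)·1 = 2.5560; q_2·v_3 = (-0.6558)·3 + 0.6843·2 + 0.0570·2 + (-0.3136)·1 = -0.7984.
u_3 = v_3 − 2.5560·q_1 + 0.7984·q_2 = (0.6098, 1.1463, 2.5122, 1.6829).

u_3 = (0.6098, 1.1463, 2.5122, 1.6829)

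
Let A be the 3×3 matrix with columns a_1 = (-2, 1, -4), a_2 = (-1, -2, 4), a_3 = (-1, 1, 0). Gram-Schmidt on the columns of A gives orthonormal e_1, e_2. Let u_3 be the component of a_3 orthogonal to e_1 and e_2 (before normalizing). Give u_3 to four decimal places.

u_3 = (-0.3459, 1.0378, 0.4324)

a_1 = (-2, 1, -4); ‖a_1‖ = 4.5826, so e_1 = (-0.4364, 0.2182, -0.8729).
e_1·a_2 = (-0.4364)·(-1) + 0.2182·(-2) + (-0.8729)·4 = -3.4915.
u_2 = a_2 + 3.4915·e_1 = (-2.5238, -1.2381, 0.9524).
‖u_2‖ = 2.9681, so e_2 = (-0.8503, -0.4171, 0.3209).
e_1·a_3 = (-0.4364)·(-1) + 0.2182·1 + (-0.8729)·0 = 0.6547; e_2·a_3 = (-0.8503)·(-1) + (-0.4171)·1 + 0.3209·0 = 0.4332.
u_3 = a_3 − 0.6547·e_1 − 0.4332·e_2 = (-0.3459, 1.0378, 0.4324).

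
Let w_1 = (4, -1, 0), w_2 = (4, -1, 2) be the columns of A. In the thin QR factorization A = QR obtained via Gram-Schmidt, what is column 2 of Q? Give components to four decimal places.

w_1 = (4, -1, 0); ‖w_1‖ = 4.1231, so e_1 = (0.9701, -0.2425, 0.0000).
e_1·w_2 = 0.9701·4 + (-0.2425)·(-1) + 0.0000·2 = 4.1231.
u_2 = w_2 − 4.1231·e_1 = (0.0000, 0.0000, 2.0000).
‖u_2‖ = 2.0000, so e_2 = (0.0000, 0.0000, 1.0000).

e_2 = (0.0000, 0.0000, 1.0000)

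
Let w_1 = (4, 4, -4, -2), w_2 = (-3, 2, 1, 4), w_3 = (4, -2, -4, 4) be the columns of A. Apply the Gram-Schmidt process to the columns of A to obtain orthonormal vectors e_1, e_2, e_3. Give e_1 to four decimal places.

e_1 = w_1/‖w_1‖ = (4, 4, -4, -2)/7.2111 = (0.5547, 0.5547, -0.5547, -0.2774).

e_1 = (0.5547, 0.5547, -0.5547, -0.2774)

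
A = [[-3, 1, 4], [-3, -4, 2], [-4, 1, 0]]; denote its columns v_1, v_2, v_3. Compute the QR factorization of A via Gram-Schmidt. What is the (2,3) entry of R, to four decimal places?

e_1 = v_1/‖v_1‖ = (-3, -3, -4)/5.8310 = (-0.5145, -0.5145, -0.6860).
r_{12} = e_1·v_2 = 0.8575.
u_2 = v_2 − 0.8575·e_1 = (1.4412, -3.5588, 1.5882).
‖u_2‖ = 4.1551, so e_2 = (0.3468, -0.8565, 0.3822).
r_{23} = e_2·v_3 = -0.3256.

r_{23} = -0.3256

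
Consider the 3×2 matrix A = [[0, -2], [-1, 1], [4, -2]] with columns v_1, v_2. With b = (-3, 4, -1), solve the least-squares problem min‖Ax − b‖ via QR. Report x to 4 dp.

v_1 = (0, -1, 4); ‖v_1‖ = 4.1231, so e_1 = (0.0000, -0.2425, 0.9701).
e_1·v_2 = 0.0000·(-2) + (-0.2425)·1 + 0.9701·(-2) = -2.1828.
u_2 = v_2 + 2.1828·e_1 = (-2.0000, 0.4706, 0.1176).
‖u_2‖ = 2.0580, so e_2 = (-0.9718, 0.2287, 0.0572).
Qᵀb = (-1.9403, 3.7730).
Back-substitute: x_2 = 3.7730/2.0580 = 1.8333.
x_1 = (-1.9403 + 2.1828·1.8333)/4.1231 = 0.5000.

x = (0.5000, 1.8333)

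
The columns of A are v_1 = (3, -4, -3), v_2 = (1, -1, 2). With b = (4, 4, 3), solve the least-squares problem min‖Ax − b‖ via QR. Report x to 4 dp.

v_1 = (3, -4, -3); ‖v_1‖ = 5.8310, so e_1 = (0.5145, -0.6860, -0.5145).
e_1·v_2 = 0.5145·1 + (-0.6860)·(-1) + (-0.5145)·2 = 0.1715.
u_2 = v_2 − 0.1715·e_1 = (0.9118, -0.8824, 2.0882).
‖u_2‖ = 2.4435, so e_2 = (0.3731, -0.3611, 0.8546).
Qᵀb = (-2.2295, 2.6120).
Back-substitute: x_2 = 2.6120/2.4435 = 1.0690.
x_1 = (-2.2295 − 0.1715·1.0690)/5.8310 = -0.4138.

x = (-0.4138, 1.0690)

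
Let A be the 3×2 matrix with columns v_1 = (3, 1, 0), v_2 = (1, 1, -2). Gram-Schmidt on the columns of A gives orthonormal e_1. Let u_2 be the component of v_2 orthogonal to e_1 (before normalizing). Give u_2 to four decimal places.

v_1 = (3, 1, 0); ‖v_1‖ = 3.1623, so e_1 = (0.9487, 0.3162, 0.0000).
e_1·v_2 = 0.9487·1 + 0.3162·1 + 0.0000·(-2) = 1.2649.
u_2 = v_2 − 1.2649·e_1 = (-0.2000, 0.6000, -2.0000).

u_2 = (-0.2000, 0.6000, -2.0000)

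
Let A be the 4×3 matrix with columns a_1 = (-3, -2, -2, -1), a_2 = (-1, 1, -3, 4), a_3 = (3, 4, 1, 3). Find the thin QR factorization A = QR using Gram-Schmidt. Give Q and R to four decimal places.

Q = [[-0.7071, -0.0971, -0.3965], [-0.4714, 0.2590, 0.8419], [-0.4714, -0.5180, -0.0671], [-0.2357, 0.8094, -0.3599]], R = [[4.2426, 0.7071, -5.1854], [0.0000, 5.1478, 2.6548], [0.0000, 0.0000, 1.0310]]

a_1 = (-3, -2, -2, -1); ‖a_1‖ = 4.2426, so e_1 = (-0.7071, -0.4714, -0.4714, -0.2357).
e_1·a_2 = (-0.7071)·(-1) + (-0.4714)·1 + (-0.4714)·(-3) + (-0.2357)·4 = 0.7071.
u_2 = a_2 − 0.7071·e_1 = (-0.5000, 1.3333, -2.6667, 4.1667).
‖u_2‖ = 5.1478, so e_2 = (-0.0971, 0.2590, -0.5180, 0.8094).
e_1·a_3 = (-0.7071)·3 + (-0.4714)·4 + (-0.4714)·1 + (-0.2357)·3 = -5.1854; e_2·a_3 = (-0.0971)·3 + 0.2590·4 + (-0.5180)·1 + 0.8094·3 = 2.6548.
u_3 = a_3 + 5.1854·e_1 − 2.6548·e_2 = (-0.4088, 0.8679, -0.0692, -0.3711).
‖u_3‖ = 1.0310, so e_3 = (-0.3965, 0.8419, -0.0671, -0.3599).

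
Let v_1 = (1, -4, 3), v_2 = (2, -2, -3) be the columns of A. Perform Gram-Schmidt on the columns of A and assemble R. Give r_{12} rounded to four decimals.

r_{12} = 0.1961

e_1 = v_1/‖v_1‖ = (1, -4, 3)/5.0990 = (0.1961, -0.7845, 0.5883).
r_{12} = e_1·v_2 = 0.1961.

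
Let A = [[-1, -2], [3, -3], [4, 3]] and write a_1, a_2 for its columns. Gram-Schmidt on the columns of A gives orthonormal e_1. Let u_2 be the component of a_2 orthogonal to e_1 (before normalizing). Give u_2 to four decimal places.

u_2 = (-1.8077, -3.5769, 2.2308)

a_1 = (-1, 3, 4); ‖a_1‖ = 5.0990, so e_1 = (-0.1961, 0.5883, 0.7845).
e_1·a_2 = (-0.1961)·(-2) + 0.5883·(-3) + 0.7845·3 = 0.9806.
u_2 = a_2 − 0.9806·e_1 = (-1.8077, -3.5769, 2.2308).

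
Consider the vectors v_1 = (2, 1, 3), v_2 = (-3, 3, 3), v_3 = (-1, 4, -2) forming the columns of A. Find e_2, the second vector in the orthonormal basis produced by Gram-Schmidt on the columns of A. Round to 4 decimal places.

e_2 = (-0.7804, 0.5203, 0.3468)

v_1 = (2, 1, 3); ‖v_1‖ = 3.7417, so e_1 = (0.5345, 0.2673, 0.8018).
e_1·v_2 = 0.5345·(-3) + 0.2673·3 + 0.8018·3 = 1.6036.
u_2 = v_2 − 1.6036·e_1 = (-3.8571, 2.5714, 1.7143).
‖u_2‖ = 4.9425, so e_2 = (-0.7804, 0.5203, 0.3468).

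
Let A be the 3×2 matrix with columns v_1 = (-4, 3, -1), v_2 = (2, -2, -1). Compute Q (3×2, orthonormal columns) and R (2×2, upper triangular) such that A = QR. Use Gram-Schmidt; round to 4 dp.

e_1 = v_1/‖v_1‖ = (-4, 3, -1)/5.0990 = (-0.7845, 0.5883, -0.1961).
r_{12} = e_1·v_2 = -2.5495.
u_2 = v_2 + 2.5495·e_1 = (0.0000, -0.5000, -1.5000).
‖u_2‖ = 1.5811, so e_2 = (0.0000, -0.3162, -0.9487).

Q = [[-0.7845, 0.0000], [0.5883, -0.3162], [-0.1961, -0.9487]], R = [[5.0990, -2.5495], [0.0000, 1.5811]]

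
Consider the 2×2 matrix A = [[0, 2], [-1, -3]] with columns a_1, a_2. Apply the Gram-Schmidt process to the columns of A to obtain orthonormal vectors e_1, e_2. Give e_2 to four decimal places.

a_1 = (0, -1); ‖a_1‖ = 1.0000, so e_1 = (0.0000, -1.0000).
e_1·a_2 = 0.0000·2 + (-1.0000)·(-3) = 3.0000.
u_2 = a_2 − 3.0000·e_1 = (2.0000, 0.0000).
‖u_2‖ = 2.0000, so e_2 = (1.0000, 0.0000).

e_2 = (1.0000, 0.0000)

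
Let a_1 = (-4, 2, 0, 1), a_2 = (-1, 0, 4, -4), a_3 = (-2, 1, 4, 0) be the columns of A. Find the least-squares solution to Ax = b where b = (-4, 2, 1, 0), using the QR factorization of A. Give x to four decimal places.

a_1 = (-4, 2, 0, 1); ‖a_1‖ = 4.5826, so q_1 = (-0.8729, 0.4364, 0.0000, 0.2182).
q_1·a_2 = (-0.8729)·(-1) + 0.4364·0 + 0.0000·4 + 0.2182·(-4) = 0.0000.
u_2 = a_2 + 0.0000·q_1 = (-1.0000, 0.0000, 4.0000, -4.0000).
‖u_2‖ = 5.7446, so q_2 = (-0.1741, 0.0000, 0.6963, -0.6963).
q_1·a_3 = (-0.8729)·(-2) + 0.4364·1 + 0.0000·4 + 0.2182·0 = 2.1822; q_2·a_3 = (-0.1741)·(-2) + 0.0000·1 + 0.6963·4 + (-0.6963)·0 = 3.1334.
u_3 = a_3 − 2.1822·q_1 − 3.1334·q_2 = (0.4502, 0.0476, 1.8182, 1.7056).
‖u_3‖ = 2.5338, so q_3 = (0.1777, 0.0188, 0.7176, 0.6732).
Qᵀb = (4.3644, 1.3926, 0.0444).
Back-substitute: x_3 = 0.0444/2.5338 = 0.0175.
x_2 = (1.3926 − 3.1334·0.0175)/5.7446 = 0.2329.
x_1 = (4.3644 + 0.0000·0.2329 − 2.1822·0.0175)/4.5826 = 0.9440.

x = (0.9440, 0.2329, 0.0175)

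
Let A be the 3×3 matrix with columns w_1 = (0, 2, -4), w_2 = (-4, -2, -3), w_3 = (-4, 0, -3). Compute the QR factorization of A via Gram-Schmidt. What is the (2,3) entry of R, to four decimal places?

r_{23} = 3.9769

w_1 = (0, 2, -4); ‖w_1‖ = 4.4721, so q_1 = (0.0000, 0.4472, -0.8944).
q_1·w_2 = 0.0000·(-4) + 0.4472·(-2) + (-0.8944)·(-3) = 1.7889.
u_2 = w_2 − 1.7889·q_1 = (-4.0000, -2.8000, -1.4000).
‖u_2‖ = 5.0794, so q_2 = (-0.7875, -0.5512, -0.2756).
r_{23} = q_2·w_3 = 3.9769.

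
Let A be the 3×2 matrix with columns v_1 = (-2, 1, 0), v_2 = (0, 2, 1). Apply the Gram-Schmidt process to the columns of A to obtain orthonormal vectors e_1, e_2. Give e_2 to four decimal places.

v_1 = (-2, 1, 0); ‖v_1‖ = 2.2361, so e_1 = (-0.8944, 0.4472, 0.0000).
e_1·v_2 = (-0.8944)·0 + 0.4472·2 + 0.0000·1 = 0.8944.
u_2 = v_2 − 0.8944·e_1 = (0.8000, 1.6000, 1.0000).
‖u_2‖ = 2.0494, so e_2 = (0.3904, 0.7807, 0.4880).

e_2 = (0.3904, 0.7807, 0.4880)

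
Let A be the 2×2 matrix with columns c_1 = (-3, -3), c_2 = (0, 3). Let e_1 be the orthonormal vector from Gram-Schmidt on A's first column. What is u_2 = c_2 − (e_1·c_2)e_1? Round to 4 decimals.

c_1 = (-3, -3); ‖c_1‖ = 4.2426, so e_1 = (-0.7071, -0.7071).
e_1·c_2 = (-0.7071)·0 + (-0.7071)·3 = -2.1213.
u_2 = c_2 + 2.1213·e_1 = (-1.5000, 1.5000).

u_2 = (-1.5000, 1.5000)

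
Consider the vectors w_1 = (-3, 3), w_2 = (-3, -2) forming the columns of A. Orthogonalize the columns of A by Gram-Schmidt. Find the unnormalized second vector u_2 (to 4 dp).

u_2 = (-2.5000, -2.5000)

w_1 = (-3, 3); ‖w_1‖ = 4.2426, so e_1 = (-0.7071, 0.7071).
e_1·w_2 = (-0.7071)·(-3) + 0.7071·(-2) = 0.7071.
u_2 = w_2 − 0.7071·e_1 = (-2.5000, -2.5000).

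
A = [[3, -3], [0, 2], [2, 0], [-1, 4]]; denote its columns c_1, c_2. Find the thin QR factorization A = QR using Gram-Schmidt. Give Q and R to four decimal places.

Q = [[0.8018, -0.0521], [0.0000, 0.4861], [0.5345, 0.4514], [-0.2673, 0.7465]], R = [[3.7417, -3.4744], [0.0000, 4.1144]]

c_1 = (3, 0, 2, -1); ‖c_1‖ = 3.7417, so q_1 = (0.8018, 0.0000, 0.5345, -0.2673).
q_1·c_2 = 0.8018·(-3) + 0.0000·2 + 0.5345·0 + (-0.2673)·4 = -3.4744.
u_2 = c_2 + 3.4744·q_1 = (-0.2143, 2.0000, 1.8571, 3.0714).
‖u_2‖ = 4.1144, so q_2 = (-0.0521, 0.4861, 0.4514, 0.7465).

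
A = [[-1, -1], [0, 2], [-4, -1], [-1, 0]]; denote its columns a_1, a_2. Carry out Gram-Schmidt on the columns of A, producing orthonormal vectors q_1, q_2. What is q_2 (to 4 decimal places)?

a_1 = (-1, 0, -4, -1); ‖a_1‖ = 4.2426, so q_1 = (-0.2357, 0.0000, -0.9428, -0.2357).
q_1·a_2 = (-0.2357)·(-1) + 0.0000·2 + (-0.9428)·(-1) + (-0.2357)·0 = 1.1785.
u_2 = a_2 − 1.1785·q_1 = (-0.7222, 2.0000, 0.1111, 0.2778).
‖u_2‖ = 2.1473, so q_2 = (-0.3363, 0.9314, 0.0517, 0.1294).

q_2 = (-0.3363, 0.9314, 0.0517, 0.1294)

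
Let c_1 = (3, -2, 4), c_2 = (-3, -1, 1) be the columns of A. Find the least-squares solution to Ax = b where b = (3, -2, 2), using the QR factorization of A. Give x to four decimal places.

c_1 = (3, -2, 4); ‖c_1‖ = 5.3852, so q_1 = (0.5571, -0.3714, 0.7428).
q_1·c_2 = 0.5571·(-3) + (-0.3714)·(-1) + 0.7428·1 = -0.5571.
u_2 = c_2 + 0.5571·q_1 = (-2.6897, -1.2069, 1.4138).
‖u_2‖ = 3.2695, so q_2 = (-0.8226, -0.3691, 0.4324).
Qᵀb = (3.8996, -0.8648).
Back-substitute: x_2 = -0.8648/3.2695 = -0.2645.
x_1 = (3.8996 + 0.5571·(-0.2645))/5.3852 = 0.6968.

x = (0.6968, -0.2645)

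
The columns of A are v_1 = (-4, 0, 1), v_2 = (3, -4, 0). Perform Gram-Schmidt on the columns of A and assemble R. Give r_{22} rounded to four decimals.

r_{22} = 4.0656

v_1 = (-4, 0, 1); ‖v_1‖ = 4.1231, so e_1 = (-0.9701, 0.0000, 0.2425).
e_1·v_2 = (-0.9701)·3 + 0.0000·(-4) + 0.2425·0 = -2.9104.
u_2 = v_2 + 2.9104·e_1 = (0.1765, -4.0000, 0.7059).
r_{22} = ‖u_2‖ = 4.0656.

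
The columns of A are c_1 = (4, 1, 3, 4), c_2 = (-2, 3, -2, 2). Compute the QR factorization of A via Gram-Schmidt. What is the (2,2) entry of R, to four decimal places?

r_{22} = 4.5591

c_1 = (4, 1, 3, 4); ‖c_1‖ = 6.4807, so e_1 = (0.6172, 0.1543, 0.4629, 0.6172).
e_1·c_2 = 0.6172·(-2) + 0.1543·3 + 0.4629·(-2) + 0.6172·2 = -0.4629.
u_2 = c_2 + 0.4629·e_1 = (-1.7143, 3.0714, -1.7857, 2.2857).
r_{22} = ‖u_2‖ = 4.5591.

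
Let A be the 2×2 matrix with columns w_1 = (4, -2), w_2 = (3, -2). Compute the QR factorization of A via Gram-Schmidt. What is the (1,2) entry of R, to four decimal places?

e_1 = w_1/‖w_1‖ = (4, -2)/4.4721 = (0.8944, -0.4472).
r_{12} = e_1·w_2 = 3.5777.

r_{12} = 3.5777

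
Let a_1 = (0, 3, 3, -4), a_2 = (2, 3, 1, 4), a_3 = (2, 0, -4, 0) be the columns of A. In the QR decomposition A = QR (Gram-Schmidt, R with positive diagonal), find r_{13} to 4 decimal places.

r_{13} = -2.0580

a_1 = (0, 3, 3, -4); ‖a_1‖ = 5.8310, so q_1 = (0.0000, 0.5145, 0.5145, -0.6860).
r_{13} = q_1·a_3 = -2.0580.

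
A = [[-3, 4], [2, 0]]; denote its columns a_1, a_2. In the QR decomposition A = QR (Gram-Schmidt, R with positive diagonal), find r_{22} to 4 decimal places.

r_{22} = 2.2188

a_1 = (-3, 2); ‖a_1‖ = 3.6056, so q_1 = (-0.8321, 0.5547).
q_1·a_2 = (-0.8321)·4 + 0.5547·0 = -3.3282.
u_2 = a_2 + 3.3282·q_1 = (1.2308, 1.8462).
r_{22} = ‖u_2‖ = 2.2188.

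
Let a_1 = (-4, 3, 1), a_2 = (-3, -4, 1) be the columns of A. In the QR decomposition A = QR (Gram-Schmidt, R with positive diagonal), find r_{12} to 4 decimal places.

r_{12} = 0.1961

a_1 = (-4, 3, 1); ‖a_1‖ = 5.0990, so e_1 = (-0.7845, 0.5883, 0.1961).
r_{12} = e_1·a_2 = 0.1961.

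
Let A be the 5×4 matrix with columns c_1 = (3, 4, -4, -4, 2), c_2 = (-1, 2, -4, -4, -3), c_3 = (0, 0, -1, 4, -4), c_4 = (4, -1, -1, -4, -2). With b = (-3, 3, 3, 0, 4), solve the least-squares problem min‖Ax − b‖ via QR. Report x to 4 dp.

c_1 = (3, 4, -4, -4, 2); ‖c_1‖ = 7.8102, so e_1 = (0.3841, 0.5121, -0.5121, -0.5121, 0.2561).
e_1·c_2 = 0.3841·(-1) + 0.5121·2 + (-0.5121)·(-4) + (-0.5121)·(-4) + 0.2561·(-3) = 3.9691.
u_2 = c_2 − 3.9691·e_1 = (-2.5246, -0.0328, -1.9672, -1.9672, -4.0164).
‖u_2‖ = 5.4996, so e_2 = (-0.4590, -0.0060, -0.3577, -0.3577, -0.7303).
e_1·c_3 = 0.3841·0 + 0.5121·0 + (-0.5121)·(-1) + (-0.5121)·4 + 0.2561·(-4) = -2.5607; e_2·c_3 = (-0.4590)·0 + (-0.0060)·0 + (-0.3577)·(-1) + (-0.3577)·4 + (-0.7303)·(-4) = 1.8481.
u_3 = c_3 + 2.5607·e_1 − 1.8481·e_2 = (1.8320, 1.3225, -1.6504, 3.3496, -1.9946).
‖u_3‖ = 4.7987, so e_3 = (0.3818, 0.2756, -0.3439, 0.6980, -0.4157).
e_1·c_4 = 0.3841·4 + 0.5121·(-1) + (-0.5121)·(-1) + (-0.5121)·(-4) + 0.2561·(-2) = 3.0729; e_2·c_4 = (-0.4590)·4 + (-0.0060)·(-1) + (-0.3577)·(-1) + (-0.3577)·(-4) + (-0.7303)·(-2) = 1.4189; e_3·c_4 = 0.3818·4 + 0.2756·(-1) + (-0.3439)·(-1) + 0.6980·(-4) + (-0.4157)·(-2) = -0.3654.
u_4 = c_4 − 3.0729·e_1 − 1.4189·e_2 + 0.3654·e_3 = (3.6105, -2.4646, 0.9556, -1.6636, -1.9026).
‖u_4‖ = 5.1391, so e_4 = (0.7026, -0.4796, 0.1860, -0.3237, -0.3702).
Qᵀb = (-0.1280, -2.6351, -3.0129, -4.4694).
Back-substitute: x_4 = -4.4694/5.1391 = -0.8697.
x_3 = (-3.0129 + 0.3654·(-0.8697))/4.7987 = -0.6941.
x_2 = (-2.6351 − 1.8481·(-0.6941) − 1.4189·(-0.8697))/5.4996 = -0.0215.
x_1 = (-0.1280 − 3.9691·(-0.0215) + 2.5607·(-0.6941) − 3.0729·(-0.8697))/7.8102 = 0.1091.

x = (0.1091, -0.0215, -0.6941, -0.8697)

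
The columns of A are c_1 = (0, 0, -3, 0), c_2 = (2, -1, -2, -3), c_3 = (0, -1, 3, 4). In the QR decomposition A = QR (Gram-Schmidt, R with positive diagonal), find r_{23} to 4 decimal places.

e_1 = c_1/‖c_1‖ = (0, 0, -3, 0)/3.0000 = (0.0000, 0.0000, -1.0000, 0.0000).
r_{12} = e_1·c_2 = 2.0000.
u_2 = c_2 − 2.0000·e_1 = (2.0000, -1.0000, 0.0000, -3.0000).
‖u_2‖ = 3.7417, so e_2 = (0.5345, -0.2673, 0.0000, -0.8018).
r_{23} = e_2·c_3 = -2.9399.

r_{23} = -2.9399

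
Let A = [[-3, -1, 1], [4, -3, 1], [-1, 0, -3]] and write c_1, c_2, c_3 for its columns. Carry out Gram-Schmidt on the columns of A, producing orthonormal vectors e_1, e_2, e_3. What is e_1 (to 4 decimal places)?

c_1 = (-3, 4, -1); ‖c_1‖ = 5.0990, so e_1 = (-0.5883, 0.7845, -0.1961).

e_1 = (-0.5883, 0.7845, -0.1961)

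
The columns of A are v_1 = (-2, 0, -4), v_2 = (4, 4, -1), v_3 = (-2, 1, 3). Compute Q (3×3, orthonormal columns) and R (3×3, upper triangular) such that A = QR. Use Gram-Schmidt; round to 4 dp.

Q = [[-0.4472, 0.6344, -0.6305], [0.0000, 0.7049, 0.7093], [-0.8944, -0.3172, 0.3152]], R = [[4.4721, -0.8944, -1.7889], [0.0000, 5.6745, -1.5156], [0.0000, 0.0000, 2.9160]]

v_1 = (-2, 0, -4); ‖v_1‖ = 4.4721, so q_1 = (-0.4472, 0.0000, -0.8944).
q_1·v_2 = (-0.4472)·4 + 0.0000·4 + (-0.8944)·(-1) = -0.8944.
u_2 = v_2 + 0.8944·q_1 = (3.6000, 4.0000, -1.8000).
‖u_2‖ = 5.6745, so q_2 = (0.6344, 0.7049, -0.3172).
q_1·v_3 = (-0.4472)·(-2) + 0.0000·1 + (-0.8944)·3 = -1.7889; q_2·v_3 = 0.6344·(-2) + 0.7049·1 + (-0.3172)·3 = -1.5156.
u_3 = v_3 + 1.7889·q_1 + 1.5156·q_2 = (-1.8385, 2.0683, 0.9193).
‖u_3‖ = 2.9160, so q_3 = (-0.6305, 0.7093, 0.3152).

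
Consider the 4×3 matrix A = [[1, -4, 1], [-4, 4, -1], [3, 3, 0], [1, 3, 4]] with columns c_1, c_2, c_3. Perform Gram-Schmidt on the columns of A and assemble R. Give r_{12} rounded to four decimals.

r_{12} = -1.5396

c_1 = (1, -4, 3, 1); ‖c_1‖ = 5.1962, so q_1 = (0.1925, -0.7698, 0.5774, 0.1925).
r_{12} = q_1·c_2 = -1.5396.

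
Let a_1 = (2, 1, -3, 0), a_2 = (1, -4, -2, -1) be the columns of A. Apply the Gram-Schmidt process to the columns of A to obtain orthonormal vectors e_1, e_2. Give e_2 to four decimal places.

e_2 = (0.0938, -0.9384, -0.2502, -0.2190)

e_1 = a_1/‖a_1‖ = (2, 1, -3, 0)/3.7417 = (0.5345, 0.2673, -0.8018, 0.0000).
r_{12} = e_1·a_2 = 1.0690.
u_2 = a_2 − 1.0690·e_1 = (0.4286, -4.2857, -1.1429, -1.0000).
‖u_2‖ = 4.5670, so e_2 = (0.0938, -0.9384, -0.2502, -0.2190).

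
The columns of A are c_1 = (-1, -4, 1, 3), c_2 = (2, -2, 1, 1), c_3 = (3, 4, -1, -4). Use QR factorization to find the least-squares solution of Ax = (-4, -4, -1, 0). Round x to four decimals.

q_1 = c_1/‖c_1‖ = (-1, -4, 1, 3)/5.1962 = (-0.1925, -0.7698, 0.1925, 0.5774).
r_{12} = q_1·c_2 = 1.9245.
u_2 = c_2 − 1.9245·q_1 = (2.3704, -0.5185, 0.6296, -0.1111).
‖u_2‖ = 2.5092, so q_2 = (0.9447, -0.2066, 0.2509, -0.0443).
r_{13} = q_1·c_3 = -6.1584; r_{23} = q_2·c_3 = 1.9336.
u_3 = c_3 + 6.1584·q_1 − 1.9336·q_2 = (-0.0118, -0.3412, -0.3000, -0.3588).
‖u_3‖ = 0.5790, so q_3 = (-0.0203, -0.5892, -0.5181, -0.6197).
Qᵀb = (3.6566, -3.2030, 2.9562).
Back-substitute: x_3 = 2.9562/0.5790 = 5.1053.
x_2 = (-3.2030 − 1.9336·5.1053)/2.5092 = -5.2105.
x_1 = (3.6566 − 1.9245·(-5.2105) + 6.1584·5.1053)/5.1962 = 8.6842.

x = (8.6842, -5.2105, 5.1053)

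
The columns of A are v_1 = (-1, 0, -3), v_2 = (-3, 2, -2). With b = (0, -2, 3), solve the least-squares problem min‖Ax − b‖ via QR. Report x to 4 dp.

v_1 = (-1, 0, -3); ‖v_1‖ = 3.1623, so e_1 = (-0.3162, 0.0000, -0.9487).
e_1·v_2 = (-0.3162)·(-3) + 0.0000·2 + (-0.9487)·(-2) = 2.8460.
u_2 = v_2 − 2.8460·e_1 = (-2.1000, 2.0000, 0.7000).
‖u_2‖ = 2.9833, so e_2 = (-0.7039, 0.6704, 0.2346).
Qᵀb = (-2.8460, -0.6369).
Back-substitute: x_2 = -0.6369/2.9833 = -0.2135.
x_1 = (-2.8460 − 2.8460·(-0.2135))/3.1623 = -0.7079.

x = (-0.7079, -0.2135)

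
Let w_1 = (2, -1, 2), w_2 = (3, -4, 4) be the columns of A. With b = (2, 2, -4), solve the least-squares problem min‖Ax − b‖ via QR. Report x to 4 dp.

q_1 = w_1/‖w_1‖ = (2, -1, 2)/3.0000 = (0.6667, -0.3333, 0.6667).
r_{12} = q_1·w_2 = 6.0000.
u_2 = w_2 − 6.0000·q_1 = (-1.0000, -2.0000, 0.0000).
‖u_2‖ = 2.2361, so q_2 = (-0.4472, -0.8944, 0.0000).
Qᵀb = (-2.0000, -2.6833).
Back-substitute: x_2 = -2.6833/2.2361 = -1.2000.
x_1 = (-2.0000 − 6.0000·(-1.2000))/3.0000 = 1.7333.

x = (1.7333, -1.2000)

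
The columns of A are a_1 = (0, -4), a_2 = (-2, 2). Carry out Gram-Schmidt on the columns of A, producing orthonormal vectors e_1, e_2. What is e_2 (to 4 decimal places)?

e_2 = (-1.0000, 0.0000)

a_1 = (0, -4); ‖a_1‖ = 4.0000, so e_1 = (0.0000, -1.0000).
e_1·a_2 = 0.0000·(-2) + (-1.0000)·2 = -2.0000.
u_2 = a_2 + 2.0000·e_1 = (-2.0000, 0.0000).
‖u_2‖ = 2.0000, so e_2 = (-1.0000, 0.0000).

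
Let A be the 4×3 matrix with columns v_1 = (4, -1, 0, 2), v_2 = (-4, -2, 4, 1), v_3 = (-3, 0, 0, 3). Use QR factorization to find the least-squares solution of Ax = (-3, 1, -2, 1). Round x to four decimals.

v_1 = (4, -1, 0, 2); ‖v_1‖ = 4.5826, so q_1 = (0.8729, -0.2182, 0.0000, 0.4364).
q_1·v_2 = 0.8729·(-4) + (-0.2182)·(-2) + 0.0000·4 + 0.4364·1 = -2.6186.
u_2 = v_2 + 2.6186·q_1 = (-1.7143, -2.5714, 4.0000, 2.1429).
‖u_2‖ = 5.4903, so q_2 = (-0.3122, -0.4684, 0.7286, 0.3903).
q_1·v_3 = 0.8729·(-3) + (-0.2182)·0 + 0.0000·0 + 0.4364·3 = -1.3093; q_2·v_3 = (-0.3122)·(-3) + (-0.4684)·0 + 0.7286·0 + 0.3903·3 = 2.1076.
u_3 = v_3 + 1.3093·q_1 − 2.1076·q_2 = (-1.1991, 0.7014, -1.5355, 2.7488).
‖u_3‖ = 3.4415, so q_3 = (-0.3484, 0.2038, -0.4462, 0.7987).
Qᵀb = (-2.4004, -0.5985, 2.9402).
Back-substitute: x_3 = 2.9402/3.4415 = 0.8543.
x_2 = (-0.5985 − 2.1076·0.8543)/5.4903 = -0.4370.
x_1 = (-2.4004 + 2.6186·(-0.4370) + 1.3093·0.8543)/4.5826 = -0.5294.

x = (-0.5294, -0.4370, 0.8543)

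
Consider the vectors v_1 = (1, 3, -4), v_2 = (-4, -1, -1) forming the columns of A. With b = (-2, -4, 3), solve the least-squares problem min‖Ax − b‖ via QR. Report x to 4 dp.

x = (-0.9608, 0.3399)

v_1 = (1, 3, -4); ‖v_1‖ = 5.0990, so q_1 = (0.1961, 0.5883, -0.7845).
q_1·v_2 = 0.1961·(-4) + 0.5883·(-1) + (-0.7845)·(-1) = -0.5883.
u_2 = v_2 + 0.5883·q_1 = (-3.8846, -0.6538, -1.4615).
‖u_2‖ = 4.2016, so q_2 = (-0.9245, -0.1556, -0.3478).
Qᵀb = (-5.0990, 1.4280).
Back-substitute: x_2 = 1.4280/4.2016 = 0.3399.
x_1 = (-5.0990 + 0.5883·0.3399)/5.0990 = -0.9608.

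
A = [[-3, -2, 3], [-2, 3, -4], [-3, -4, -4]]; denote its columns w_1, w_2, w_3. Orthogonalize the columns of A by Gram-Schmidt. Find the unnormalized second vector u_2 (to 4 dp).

w_1 = (-3, -2, -3); ‖w_1‖ = 4.6904, so q_1 = (-0.6396, -0.4264, -0.6396).
q_1·w_2 = (-0.6396)·(-2) + (-0.4264)·3 + (-0.6396)·(-4) = 2.5584.
u_2 = w_2 − 2.5584·q_1 = (-0.3636, 4.0909, -2.3636).

u_2 = (-0.3636, 4.0909, -2.3636)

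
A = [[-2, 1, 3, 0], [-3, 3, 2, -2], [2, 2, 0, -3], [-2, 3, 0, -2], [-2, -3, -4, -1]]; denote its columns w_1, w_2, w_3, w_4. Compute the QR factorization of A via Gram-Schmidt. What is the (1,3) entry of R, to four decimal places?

r_{13} = -0.8000

w_1 = (-2, -3, 2, -2, -2); ‖w_1‖ = 5.0000, so e_1 = (-0.4000, -0.6000, 0.4000, -0.4000, -0.4000).
r_{13} = e_1·w_3 = -0.8000.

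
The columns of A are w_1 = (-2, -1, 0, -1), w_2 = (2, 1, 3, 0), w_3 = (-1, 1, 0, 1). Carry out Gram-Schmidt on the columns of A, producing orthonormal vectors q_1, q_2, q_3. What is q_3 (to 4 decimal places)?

q_3 = (-0.5675, 0.5973, 0.1792, 0.5376)

w_1 = (-2, -1, 0, -1); ‖w_1‖ = 2.4495, so q_1 = (-0.8165, -0.4082, 0.0000, -0.4082).
q_1·w_2 = (-0.8165)·2 + (-0.4082)·1 + 0.0000·3 + (-0.4082)·0 = -2.0412.
u_2 = w_2 + 2.0412·q_1 = (0.3333, 0.1667, 3.0000, -0.8333).
‖u_2‖ = 3.1358, so q_2 = (0.1063, 0.0531, 0.9567, -0.2657).
q_1·w_3 = (-0.8165)·(-1) + (-0.4082)·1 + 0.0000·0 + (-0.4082)·1 = 0.0000; q_2·w_3 = 0.1063·(-1) + 0.0531·1 + 0.9567·0 + (-0.2657)·1 = -0.3189.
u_3 = w_3 + 0.0000·q_1 + 0.3189·q_2 = (-0.9661, 1.0169, 0.3051, 0.9153).
‖u_3‖ = 1.7024, so q_3 = (-0.5675, 0.5973, 0.1792, 0.5376).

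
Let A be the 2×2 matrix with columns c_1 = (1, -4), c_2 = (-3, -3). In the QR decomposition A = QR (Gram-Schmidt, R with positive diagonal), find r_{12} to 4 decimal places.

r_{12} = 2.1828

e_1 = c_1/‖c_1‖ = (1, -4)/4.1231 = (0.2425, -0.9701).
r_{12} = e_1·c_2 = 2.1828.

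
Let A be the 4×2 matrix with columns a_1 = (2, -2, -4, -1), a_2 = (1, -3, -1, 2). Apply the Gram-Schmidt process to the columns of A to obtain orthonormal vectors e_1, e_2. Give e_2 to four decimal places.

a_1 = (2, -2, -4, -1); ‖a_1‖ = 5.0000, so e_1 = (0.4000, -0.4000, -0.8000, -0.2000).
e_1·a_2 = 0.4000·1 + (-0.4000)·(-3) + (-0.8000)·(-1) + (-0.2000)·2 = 2.0000.
u_2 = a_2 − 2.0000·e_1 = (0.2000, -2.2000, 0.6000, 2.4000).
‖u_2‖ = 3.3166, so e_2 = (0.0603, -0.6633, 0.1809, 0.7236).

e_2 = (0.0603, -0.6633, 0.1809, 0.7236)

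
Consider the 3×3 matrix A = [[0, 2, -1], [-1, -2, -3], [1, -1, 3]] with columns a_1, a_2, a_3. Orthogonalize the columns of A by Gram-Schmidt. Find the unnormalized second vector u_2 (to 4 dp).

a_1 = (0, -1, 1); ‖a_1‖ = 1.4142, so e_1 = (0.0000, -0.7071, 0.7071).
e_1·a_2 = 0.0000·2 + (-0.7071)·(-2) + 0.7071·(-1) = 0.7071.
u_2 = a_2 − 0.7071·e_1 = (2.0000, -1.5000, -1.5000).

u_2 = (2.0000, -1.5000, -1.5000)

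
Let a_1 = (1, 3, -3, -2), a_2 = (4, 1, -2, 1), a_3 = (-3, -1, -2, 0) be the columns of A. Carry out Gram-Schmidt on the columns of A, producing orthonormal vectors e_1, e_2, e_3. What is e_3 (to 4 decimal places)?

e_3 = (-0.3656, -0.4076, -0.7612, 0.3476)

a_1 = (1, 3, -3, -2); ‖a_1‖ = 4.7958, so e_1 = (0.2085, 0.6255, -0.6255, -0.4170).
e_1·a_2 = 0.2085·4 + 0.6255·1 + (-0.6255)·(-2) + (-0.4170)·1 = 2.2937.
u_2 = a_2 − 2.2937·e_1 = (3.5217, -0.4348, -0.5652, 1.9565).
‖u_2‖ = 4.0913, so e_2 = (0.8608, -0.1063, -0.1381, 0.4782).
e_1·a_3 = 0.2085·(-3) + 0.6255·(-1) + (-0.6255)·(-2) + (-0.4170)·0 = 0.0000; e_2·a_3 = 0.8608·(-3) + (-0.1063)·(-1) + (-0.1381)·(-2) + 0.4782·0 = -2.1998.
u_3 = a_3 + 0.0000·e_1 + 2.1998·e_2 = (-1.1065, -1.2338, -2.3039, 1.0519).
‖u_3‖ = 3.0267, so e_3 = (-0.3656, -0.4076, -0.7612, 0.3476).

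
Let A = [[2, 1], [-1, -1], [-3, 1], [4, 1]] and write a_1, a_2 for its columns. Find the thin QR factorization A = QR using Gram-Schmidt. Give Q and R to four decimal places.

e_1 = a_1/‖a_1‖ = (2, -1, -3, 4)/5.4772 = (0.3651, -0.1826, -0.5477, 0.7303).
r_{12} = e_1·a_2 = 0.7303.
u_2 = a_2 − 0.7303·e_1 = (0.7333, -0.8667, 1.4000, 0.4667).
‖u_2‖ = 1.8619, so e_2 = (0.3939, -0.4655, 0.7519, 0.2506).

Q = [[0.3651, 0.3939], [-0.1826, -0.4655], [-0.5477, 0.7519], [0.7303, 0.2506]], R = [[5.4772, 0.7303], [0.0000, 1.8619]]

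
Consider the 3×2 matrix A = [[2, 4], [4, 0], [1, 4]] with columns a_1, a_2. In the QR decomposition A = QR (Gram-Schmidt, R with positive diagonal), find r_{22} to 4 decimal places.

r_{22} = 5.0143

a_1 = (2, 4, 1); ‖a_1‖ = 4.5826, so q_1 = (0.4364, 0.8729, 0.2182).
q_1·a_2 = 0.4364·4 + 0.8729·0 + 0.2182·4 = 2.6186.
u_2 = a_2 − 2.6186·q_1 = (2.8571, -2.2857, 3.4286).
r_{22} = ‖u_2‖ = 5.0143.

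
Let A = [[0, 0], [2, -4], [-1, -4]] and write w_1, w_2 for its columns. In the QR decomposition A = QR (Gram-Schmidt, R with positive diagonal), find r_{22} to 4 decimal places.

w_1 = (0, 2, -1); ‖w_1‖ = 2.2361, so q_1 = (0.0000, 0.8944, -0.4472).
q_1·w_2 = 0.0000·0 + 0.8944·(-4) + (-0.4472)·(-4) = -1.7889.
u_2 = w_2 + 1.7889·q_1 = (0.0000, -2.4000, -4.8000).
r_{22} = ‖u_2‖ = 5.3666.

r_{22} = 5.3666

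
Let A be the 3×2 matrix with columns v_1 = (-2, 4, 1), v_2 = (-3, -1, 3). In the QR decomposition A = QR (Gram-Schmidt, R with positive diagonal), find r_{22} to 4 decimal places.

r_{22} = 4.2201

e_1 = v_1/‖v_1‖ = (-2, 4, 1)/4.5826 = (-0.4364, 0.8729, 0.2182).
r_{12} = e_1·v_2 = 1.0911.
u_2 = v_2 − 1.0911·e_1 = (-2.5238, -1.9524, 2.7619).
r_{22} = ‖u_2‖ = 4.2201.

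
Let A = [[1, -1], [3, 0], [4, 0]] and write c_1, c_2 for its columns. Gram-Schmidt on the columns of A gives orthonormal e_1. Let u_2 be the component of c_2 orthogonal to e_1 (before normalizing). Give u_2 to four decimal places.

u_2 = (-0.9615, 0.1154, 0.1538)

c_1 = (1, 3, 4); ‖c_1‖ = 5.0990, so e_1 = (0.1961, 0.5883, 0.7845).
e_1·c_2 = 0.1961·(-1) + 0.5883·0 + 0.7845·0 = -0.1961.
u_2 = c_2 + 0.1961·e_1 = (-0.9615, 0.1154, 0.1538).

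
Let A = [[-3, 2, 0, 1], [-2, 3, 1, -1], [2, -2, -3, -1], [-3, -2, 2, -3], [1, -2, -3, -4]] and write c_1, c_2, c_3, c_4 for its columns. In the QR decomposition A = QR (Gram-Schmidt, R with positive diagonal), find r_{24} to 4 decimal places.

r_{24} = 3.5828

c_1 = (-3, -2, 2, -3, 1); ‖c_1‖ = 5.1962, so e_1 = (-0.5774, -0.3849, 0.3849, -0.5774, 0.1925).
e_1·c_2 = (-0.5774)·2 + (-0.3849)·3 + 0.3849·(-2) + (-0.5774)·(-2) + 0.1925·(-2) = -2.3094.
u_2 = c_2 + 2.3094·e_1 = (0.6667, 2.1111, -1.1111, -3.3333, -1.5556).
‖u_2‖ = 4.4347, so e_2 = (0.1503, 0.4760, -0.2505, -0.7516, -0.3508).
r_{24} = e_2·c_4 = 3.5828.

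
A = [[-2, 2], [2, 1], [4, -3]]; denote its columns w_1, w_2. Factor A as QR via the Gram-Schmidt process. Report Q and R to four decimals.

w_1 = (-2, 2, 4); ‖w_1‖ = 4.8990, so q_1 = (-0.4082, 0.4082, 0.8165).
q_1·w_2 = (-0.4082)·2 + 0.4082·1 + 0.8165·(-3) = -2.8577.
u_2 = w_2 + 2.8577·q_1 = (0.8333, 2.1667, -0.6667).
‖u_2‖ = 2.4152, so q_2 = (0.3450, 0.8971, -0.2760).

Q = [[-0.4082, 0.3450], [0.4082, 0.8971], [0.8165, -0.2760]], R = [[4.8990, -2.8577], [0.0000, 2.4152]]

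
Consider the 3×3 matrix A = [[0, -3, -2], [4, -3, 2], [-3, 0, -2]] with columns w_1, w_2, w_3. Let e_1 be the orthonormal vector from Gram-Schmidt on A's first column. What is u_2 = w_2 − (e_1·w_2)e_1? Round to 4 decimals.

u_2 = (-3.0000, -1.0800, -1.4400)

w_1 = (0, 4, -3); ‖w_1‖ = 5.0000, so e_1 = (0.0000, 0.8000, -0.6000).
e_1·w_2 = 0.0000·(-3) + 0.8000·(-3) + (-0.6000)·0 = -2.4000.
u_2 = w_2 + 2.4000·e_1 = (-3.0000, -1.0800, -1.4400).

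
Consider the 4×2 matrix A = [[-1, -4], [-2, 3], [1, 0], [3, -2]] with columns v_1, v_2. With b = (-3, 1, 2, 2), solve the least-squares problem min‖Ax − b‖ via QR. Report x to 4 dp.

x = (0.9407, 0.6388)

v_1 = (-1, -2, 1, 3); ‖v_1‖ = 3.8730, so q_1 = (-0.2582, -0.5164, 0.2582, 0.7746).
q_1·v_2 = (-0.2582)·(-4) + (-0.5164)·3 + 0.2582·0 + 0.7746·(-2) = -2.0656.
u_2 = v_2 + 2.0656·q_1 = (-4.5333, 1.9333, 0.5333, -0.4000).
‖u_2‖ = 4.9733, so q_2 = (-0.9115, 0.3887, 0.1072, -0.0804).
Qᵀb = (2.3238, 3.1770).
Back-substitute: x_2 = 3.1770/4.9733 = 0.6388.
x_1 = (2.3238 + 2.0656·0.6388)/3.8730 = 0.9407.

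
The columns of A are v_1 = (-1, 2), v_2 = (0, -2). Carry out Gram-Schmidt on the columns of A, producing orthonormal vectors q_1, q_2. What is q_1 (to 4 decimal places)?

v_1 = (-1, 2); ‖v_1‖ = 2.2361, so q_1 = (-0.4472, 0.8944).

q_1 = (-0.4472, 0.8944)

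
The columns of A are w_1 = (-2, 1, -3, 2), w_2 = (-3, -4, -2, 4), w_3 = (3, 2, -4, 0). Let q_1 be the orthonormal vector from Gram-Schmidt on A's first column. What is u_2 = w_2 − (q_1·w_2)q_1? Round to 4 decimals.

u_2 = (-1.2222, -4.8889, 0.6667, 2.2222)

w_1 = (-2, 1, -3, 2); ‖w_1‖ = 4.2426, so q_1 = (-0.4714, 0.2357, -0.7071, 0.4714).
q_1·w_2 = (-0.4714)·(-3) + 0.2357·(-4) + (-0.7071)·(-2) + 0.4714·4 = 3.7712.
u_2 = w_2 − 3.7712·q_1 = (-1.2222, -4.8889, 0.6667, 2.2222).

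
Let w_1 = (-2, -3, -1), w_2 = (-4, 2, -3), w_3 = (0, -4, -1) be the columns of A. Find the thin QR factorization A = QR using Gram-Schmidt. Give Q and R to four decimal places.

Q = [[-0.5345, -0.6298, 0.5635], [-0.8018, 0.5888, -0.1025], [-0.2673, -0.5066, -0.8197]], R = [[3.7417, 1.3363, 3.4744], [0.0000, 5.2167, -1.8484], [0.0000, 0.0000, 1.2296]]

w_1 = (-2, -3, -1); ‖w_1‖ = 3.7417, so q_1 = (-0.5345, -0.8018, -0.2673).
q_1·w_2 = (-0.5345)·(-4) + (-0.8018)·2 + (-0.2673)·(-3) = 1.3363.
u_2 = w_2 − 1.3363·q_1 = (-3.2857, 3.0714, -2.6429).
‖u_2‖ = 5.2167, so q_2 = (-0.6298, 0.5888, -0.5066).
q_1·w_3 = (-0.5345)·0 + (-0.8018)·(-4) + (-0.2673)·(-1) = 3.4744; q_2·w_3 = (-0.6298)·0 + 0.5888·(-4) + (-0.5066)·(-1) = -1.8484.
u_3 = w_3 − 3.4744·q_1 + 1.8484·q_2 = (0.6929, -0.1260, -1.0079).
‖u_3‖ = 1.2296, so q_3 = (0.5635, -0.1025, -0.8197).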